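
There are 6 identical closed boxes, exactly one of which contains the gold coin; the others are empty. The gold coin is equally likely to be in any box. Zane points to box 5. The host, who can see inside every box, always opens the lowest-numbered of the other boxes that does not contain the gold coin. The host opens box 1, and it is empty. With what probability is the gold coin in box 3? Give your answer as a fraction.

1/5

Apply Bayes' rule, conditioning on where the gold coin actually is.
If it is in box 1 (prior 1/6): the host opened box 1, so this case is ruled out; weight (1/6)·0 = 0.
If it is in any of boxes 2, 3, 4, 5, and 6 (prior 1/6 each): box 1 is the lowest-numbered option available, probability 1; weight (1/6)·1 = 1/6 each.
The weights sum to 5/6.
So P(the gold coin in box 3 | the host opened box 1) = (1/6) / (5/6) = 1/5.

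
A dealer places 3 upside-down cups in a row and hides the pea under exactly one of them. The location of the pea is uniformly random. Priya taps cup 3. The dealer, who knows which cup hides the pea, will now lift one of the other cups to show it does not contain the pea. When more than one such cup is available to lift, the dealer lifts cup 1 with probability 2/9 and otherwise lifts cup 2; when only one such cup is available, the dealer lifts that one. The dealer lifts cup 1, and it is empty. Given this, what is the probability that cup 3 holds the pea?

2/11

Condition on the true location of the pea.
If it is under cup 1 (prior 1/3): the dealer opened cup 1, so this case is ruled out; weight (1/3)·0 = 0.
If it is under cup 2 (prior 1/3): only cup 1 is available, probability 1; weight (1/3)·1 = 1/3.
If it is under cup 3 (prior 1/3): cup 1 is available, opened with probability 2/9; weight (1/3)·(2/9) = 2/27.
The weights sum to 11/27.
So P(the pea under cup 3 | the dealer opened cup 1) = (2/27) / (11/27) = 2/11.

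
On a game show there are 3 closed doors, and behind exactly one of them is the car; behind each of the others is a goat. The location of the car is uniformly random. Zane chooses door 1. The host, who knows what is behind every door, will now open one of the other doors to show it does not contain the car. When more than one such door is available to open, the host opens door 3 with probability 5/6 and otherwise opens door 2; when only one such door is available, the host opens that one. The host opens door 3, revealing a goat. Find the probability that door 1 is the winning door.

5/11

Condition on the true location of the car.
If it is behind door 1 (prior 1/3): door 3 is available, opened with probability 5/6; weight (1/3)·(5/6) = 5/18.
If it is behind door 2 (prior 1/3): only door 3 is available, probability 1; weight (1/3)·1 = 1/3.
If it is behind door 3 (prior 1/3): the host opened door 3, so this case is ruled out; weight (1/3)·0 = 0.
The weights sum to 11/18.
So P(the car behind door 1 | the host opened door 3) = (5/18) / (11/18) = 5/11.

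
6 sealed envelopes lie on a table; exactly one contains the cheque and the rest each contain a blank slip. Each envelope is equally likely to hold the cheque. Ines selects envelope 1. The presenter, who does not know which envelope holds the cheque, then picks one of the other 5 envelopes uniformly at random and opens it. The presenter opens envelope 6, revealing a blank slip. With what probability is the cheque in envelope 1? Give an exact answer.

1/5

Condition on the true location of the cheque.
If it is in any of envelopes 1, 2, 3, 4, and 5 (prior 1/6 each): the presenter picks envelope 6 with probability 1/5 regardless, and it is not the prize; weight (1/6)·(1/5) = 1/30 each.
If it is in envelope 6 (prior 1/6): the presenter opened envelope 6, so this case is ruled out; weight (1/6)·0 = 0.
The weights sum to 1/6.
So P(the cheque in envelope 1 | the presenter opened envelope 6) = (1/30) / (1/6) = 1/5.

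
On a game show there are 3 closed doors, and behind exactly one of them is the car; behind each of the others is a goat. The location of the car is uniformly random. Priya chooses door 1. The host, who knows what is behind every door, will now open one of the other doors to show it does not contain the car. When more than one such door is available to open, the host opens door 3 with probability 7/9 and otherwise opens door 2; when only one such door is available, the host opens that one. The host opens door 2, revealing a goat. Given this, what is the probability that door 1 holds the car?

2/11

Apply Bayes' rule, conditioning on where the car actually is.
If it is behind door 1 (prior 1/3): door 3 is available but not opened, probability 2/9; weight (1/3)·(2/9) = 2/27.
If it is behind door 2 (prior 1/3): the host opened door 2, so this case is ruled out; weight (1/3)·0 = 0.
If it is behind door 3 (prior 1/3): only door 2 is available, probability 1; weight (1/3)·1 = 1/3.
The weights sum to 11/27.
So P(the car behind door 1 | the host opened door 2) = (2/27) / (11/27) = 2/11.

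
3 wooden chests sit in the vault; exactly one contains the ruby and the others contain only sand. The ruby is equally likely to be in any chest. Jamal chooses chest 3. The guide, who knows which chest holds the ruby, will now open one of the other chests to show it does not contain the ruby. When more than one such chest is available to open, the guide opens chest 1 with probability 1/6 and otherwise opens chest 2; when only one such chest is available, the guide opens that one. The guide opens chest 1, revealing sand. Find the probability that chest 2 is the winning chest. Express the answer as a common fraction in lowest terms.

6/7

Consider each possible location of the ruby in turn.
If it is in chest 1 (prior 1/3): the guide opened chest 1, so this case is ruled out; weight (1/3)·0 = 0.
If it is in chest 2 (prior 1/3): only chest 1 is available, probability 1; weight (1/3)·1 = 1/3.
If it is in chest 3 (prior 1/3): chest 1 is available, opened with probability 1/6; weight (1/3)·(1/6) = 1/18.
The weights sum to 7/18.
So P(the ruby in chest 2 | the guide opened chest 1) = (1/3) / (7/18) = 6/7.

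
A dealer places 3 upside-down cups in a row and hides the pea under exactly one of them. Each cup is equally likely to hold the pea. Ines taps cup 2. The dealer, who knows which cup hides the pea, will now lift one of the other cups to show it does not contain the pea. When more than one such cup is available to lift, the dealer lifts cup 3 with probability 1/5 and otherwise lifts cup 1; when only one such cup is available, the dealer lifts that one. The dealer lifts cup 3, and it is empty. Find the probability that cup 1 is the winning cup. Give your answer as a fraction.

5/6

Condition on the true location of the pea.
If it is under cup 1 (prior 1/3): only cup 3 is available, probability 1; weight (1/3)·1 = 1/3.
If it is under cup 2 (prior 1/3): cup 3 is available, opened with probability 1/5; weight (1/3)·(1/5) = 1/15.
If it is under cup 3 (prior 1/3): the dealer opened cup 3, so this case is ruled out; weight (1/3)·0 = 0.
The weights sum to 2/5.
So P(the pea under cup 1 | the dealer opened cup 3) = (1/3) / (2/5) = 5/6.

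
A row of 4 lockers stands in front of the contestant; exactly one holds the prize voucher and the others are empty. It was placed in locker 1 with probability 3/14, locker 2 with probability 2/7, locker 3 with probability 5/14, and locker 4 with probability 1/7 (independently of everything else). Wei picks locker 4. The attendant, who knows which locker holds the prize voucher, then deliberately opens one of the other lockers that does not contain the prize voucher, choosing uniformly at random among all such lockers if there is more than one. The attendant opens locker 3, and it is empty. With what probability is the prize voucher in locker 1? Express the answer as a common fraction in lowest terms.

9/25

Condition on the true location of the prize voucher.
If it is in locker 1 (prior 3/14): the attendant has 2 equally likely choices, so probability 1/2; weight (3/14)·(1/2) = 3/28.
If it is in locker 2 (prior 2/7): the attendant has 2 equally likely choices, so probability 1/2; weight (2/7)·(1/2) = 1/7.
If it is in locker 3 (prior 5/14): the attendant opened locker 3, so this case is ruled out; weight (5/14)·0 = 0.
If it is in locker 4 (prior 1/7): the attendant has 3 equally likely choices, so probability 1/3; weight (1/7)·(1/3) = 1/21.
The weights sum to 25/84.
So P(the prize voucher in locker 1 | the attendant opened locker 3) = (3/28) / (25/84) = 9/25.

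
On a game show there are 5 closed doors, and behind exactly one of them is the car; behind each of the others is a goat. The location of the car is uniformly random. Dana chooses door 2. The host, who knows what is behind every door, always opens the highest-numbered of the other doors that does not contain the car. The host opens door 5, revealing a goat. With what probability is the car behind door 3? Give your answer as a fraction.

Consider each possible location of the car in turn.
If it is behind any of doors 1, 2, 3, and 4 (prior 1/5 each): door 5 is the highest-numbered option available, probability 1; weight (1/5)·1 = 1/5 each.
If it is behind door 5 (prior 1/5): the host opened door 5, so this case is ruled out; weight (1/5)·0 = 0.
The weights sum to 4/5.
So P(the car behind door 3 | the host opened door 5) = (1/5) / (4/5) = 1/4.

1/4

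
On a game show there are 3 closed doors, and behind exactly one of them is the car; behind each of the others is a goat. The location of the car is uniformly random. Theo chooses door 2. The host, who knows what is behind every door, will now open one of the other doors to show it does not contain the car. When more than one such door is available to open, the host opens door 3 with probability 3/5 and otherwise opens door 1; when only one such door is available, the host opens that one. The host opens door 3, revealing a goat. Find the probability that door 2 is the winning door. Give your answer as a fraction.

3/8

Apply Bayes' rule, conditioning on where the car actually is.
If it is behind door 1 (prior 1/3): only door 3 is available, probability 1; weight (1/3)·1 = 1/3.
If it is behind door 2 (prior 1/3): door 3 is available, opened with probability 3/5; weight (1/3)·(3/5) = 1/5.
If it is behind door 3 (prior 1/3): the host opened door 3, so this case is ruled out; weight (1/3)·0 = 0.
The weights sum to 8/15.
So P(the car behind door 2 | the host opened door 3) = (1/5) / (8/15) = 3/8.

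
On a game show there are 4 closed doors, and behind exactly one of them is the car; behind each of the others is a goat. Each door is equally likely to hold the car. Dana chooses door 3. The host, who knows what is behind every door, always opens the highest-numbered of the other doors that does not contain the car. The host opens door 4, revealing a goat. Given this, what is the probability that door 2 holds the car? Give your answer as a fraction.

1/3

Condition on the true location of the car.
If it is behind any of doors 1, 2, and 3 (prior 1/4 each): door 4 is the highest-numbered option available, probability 1; weight (1/4)·1 = 1/4 each.
If it is behind door 4 (prior 1/4): the host opened door 4, so this case is ruled out; weight (1/4)·0 = 0.
The weights sum to 3/4.
So P(the car behind door 2 | the host opened door 4) = (1/4) / (3/4) = 1/3.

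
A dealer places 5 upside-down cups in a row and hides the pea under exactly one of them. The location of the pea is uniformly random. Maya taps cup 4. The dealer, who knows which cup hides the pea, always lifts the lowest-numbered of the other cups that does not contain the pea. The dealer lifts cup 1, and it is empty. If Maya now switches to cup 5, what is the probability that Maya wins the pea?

1/4

Condition on the true location of the pea.
If it is under cup 1 (prior 1/5): the dealer opened cup 1, so this case is ruled out; weight (1/5)·0 = 0.
If it is under any of cups 2, 3, 4, and 5 (prior 1/5 each): cup 1 is the lowest-numbered option available, probability 1; weight (1/5)·1 = 1/5 each.
The weights sum to 4/5.
So P(the pea under cup 5 | the dealer opened cup 1) = (1/5) / (4/5) = 1/4.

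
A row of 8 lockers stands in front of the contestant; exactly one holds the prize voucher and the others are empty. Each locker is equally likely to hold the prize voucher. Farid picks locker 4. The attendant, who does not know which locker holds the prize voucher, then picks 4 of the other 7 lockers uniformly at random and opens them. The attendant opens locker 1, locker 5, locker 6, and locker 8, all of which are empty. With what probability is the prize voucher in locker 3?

Condition on the true location of the prize voucher.
If it is in any of lockers 1, 5, 6, and 8 (prior 1/8 each): that locker was opened and seen not to hold the prize — ruled out; weight (1/8)·0 = 0 each.
If it is in any of lockers 2, 3, 4, and 7 (prior 1/8 each): the attendant picks exactly this set with probability 1/35 regardless, and none is the prize; weight (1/8)·(1/35) = 1/280 each.
The weights sum to 1/70.
So P(the prize voucher in locker 3 | the attendant opened locker 1, locker 5, locker 6, and locker 8) = (1/280) / (1/70) = 1/4.

1/4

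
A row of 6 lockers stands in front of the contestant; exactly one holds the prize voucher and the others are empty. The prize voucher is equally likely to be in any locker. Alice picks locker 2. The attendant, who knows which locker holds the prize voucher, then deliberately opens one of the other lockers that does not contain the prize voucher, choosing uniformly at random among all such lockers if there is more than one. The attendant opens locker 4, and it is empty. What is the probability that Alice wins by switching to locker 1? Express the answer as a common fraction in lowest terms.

5/24

Apply Bayes' rule, conditioning on where the prize voucher actually is.
If it is in any of lockers 1, 3, 5, and 6 (prior 1/6 each): the attendant has 4 equally likely choices, so probability 1/4; weight (1/6)·(1/4) = 1/24 each.
If it is in locker 2 (prior 1/6): the attendant has 5 equally likely choices, so probability 1/5; weight (1/6)·(1/5) = 1/30.
If it is in locker 4 (prior 1/6): the attendant opened locker 4, so this case is ruled out; weight (1/6)·0 = 0.
The weights sum to 1/5.
So P(the prize voucher in locker 1 | the attendant opened locker 4) = (1/24) / (1/5) = 5/24.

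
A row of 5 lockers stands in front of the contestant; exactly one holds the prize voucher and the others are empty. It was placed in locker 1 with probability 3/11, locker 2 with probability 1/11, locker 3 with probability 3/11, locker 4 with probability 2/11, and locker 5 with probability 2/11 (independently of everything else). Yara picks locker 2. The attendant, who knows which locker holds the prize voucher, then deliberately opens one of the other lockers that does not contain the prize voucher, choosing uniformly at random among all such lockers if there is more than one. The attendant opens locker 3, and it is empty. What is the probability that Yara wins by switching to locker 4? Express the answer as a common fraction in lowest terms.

8/31

Condition on the true location of the prize voucher.
If it is in locker 1 (prior 3/11): the attendant has 3 equally likely choices, so probability 1/3; weight (3/11)·(1/3) = 1/11.
If it is in locker 2 (prior 1/11): the attendant has 4 equally likely choices, so probability 1/4; weight (1/11)·(1/4) = 1/44.
If it is in locker 3 (prior 3/11): the attendant opened locker 3, so this case is ruled out; weight (3/11)·0 = 0.
If it is in either of lockers 4 and 5 (prior 2/11 each): the attendant has 3 equally likely choices, so probability 1/3; weight (2/11)·(1/3) = 2/33 each.
The weights sum to 31/132.
So P(the prize voucher in locker 4 | the attendant opened locker 3) = (2/33) / (31/132) = 8/31.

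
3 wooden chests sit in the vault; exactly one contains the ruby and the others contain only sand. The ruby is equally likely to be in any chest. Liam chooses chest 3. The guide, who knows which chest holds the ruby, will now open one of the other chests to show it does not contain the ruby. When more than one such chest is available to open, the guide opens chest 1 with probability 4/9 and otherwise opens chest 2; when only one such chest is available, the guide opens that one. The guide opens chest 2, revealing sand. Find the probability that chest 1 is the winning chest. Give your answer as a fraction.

Apply Bayes' rule, conditioning on where the ruby actually is.
If it is in chest 1 (prior 1/3): only chest 2 is available, probability 1; weight (1/3)·1 = 1/3.
If it is in chest 2 (prior 1/3): the guide opened chest 2, so this case is ruled out; weight (1/3)·0 = 0.
If it is in chest 3 (prior 1/3): chest 1 is available but not opened, probability 5/9; weight (1/3)·(5/9) = 5/27.
The weights sum to 14/27.
So P(the ruby in chest 1 | the guide opened chest 2) = (1/3) / (14/27) = 9/14.

9/14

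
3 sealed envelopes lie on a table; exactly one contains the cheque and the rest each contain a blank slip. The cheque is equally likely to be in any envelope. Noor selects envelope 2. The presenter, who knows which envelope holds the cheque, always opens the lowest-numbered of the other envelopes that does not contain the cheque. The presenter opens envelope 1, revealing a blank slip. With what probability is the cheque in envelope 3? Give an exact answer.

Consider each possible location of the cheque in turn.
If it is in envelope 1 (prior 1/3): the presenter opened envelope 1, so this case is ruled out; weight (1/3)·0 = 0.
If it is in either of envelopes 2 and 3 (prior 1/3 each): envelope 1 is the lowest-numbered option available, probability 1; weight (1/3)·1 = 1/3 each.
The weights sum to 2/3.
So P(the cheque in envelope 3 | the presenter opened envelope 1) = (1/3) / (2/3) = 1/2.

1/2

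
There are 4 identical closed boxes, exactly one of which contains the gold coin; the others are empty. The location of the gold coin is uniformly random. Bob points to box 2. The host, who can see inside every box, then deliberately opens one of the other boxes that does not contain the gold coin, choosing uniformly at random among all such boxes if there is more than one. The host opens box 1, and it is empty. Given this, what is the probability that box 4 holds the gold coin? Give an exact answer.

3/8

Apply Bayes' rule, conditioning on where the gold coin actually is.
If it is in box 1 (prior 1/4): the host opened box 1, so this case is ruled out; weight (1/4)·0 = 0.
If it is in box 2 (prior 1/4): the host has 3 equally likely choices, so probability 1/3; weight (1/4)·(1/3) = 1/12.
If it is in either of boxes 3 and 4 (prior 1/4 each): the host has 2 equally likely choices, so probability 1/2; weight (1/4)·(1/2) = 1/8 each.
The weights sum to 1/3.
So P(the gold coin in box 4 | the host opened box 1) = (1/8) / (1/3) = 3/8.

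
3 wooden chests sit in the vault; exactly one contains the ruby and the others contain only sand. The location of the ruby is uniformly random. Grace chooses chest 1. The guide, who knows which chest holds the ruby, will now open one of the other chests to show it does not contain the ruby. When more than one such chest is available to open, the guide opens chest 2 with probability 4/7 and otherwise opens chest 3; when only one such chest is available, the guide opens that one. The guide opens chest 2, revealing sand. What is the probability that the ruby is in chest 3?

Consider each possible location of the ruby in turn.
If it is in chest 1 (prior 1/3): chest 2 is available, opened with probability 4/7; weight (1/3)·(4/7) = 4/21.
If it is in chest 2 (prior 1/3): the guide opened chest 2, so this case is ruled out; weight (1/3)·0 = 0.
If it is in chest 3 (prior 1/3): only chest 2 is available, probability 1; weight (1/3)·1 = 1/3.
The weights sum to 11/21.
So P(the ruby in chest 3 | the guide opened chest 2) = (1/3) / (11/21) = 7/11.

7/11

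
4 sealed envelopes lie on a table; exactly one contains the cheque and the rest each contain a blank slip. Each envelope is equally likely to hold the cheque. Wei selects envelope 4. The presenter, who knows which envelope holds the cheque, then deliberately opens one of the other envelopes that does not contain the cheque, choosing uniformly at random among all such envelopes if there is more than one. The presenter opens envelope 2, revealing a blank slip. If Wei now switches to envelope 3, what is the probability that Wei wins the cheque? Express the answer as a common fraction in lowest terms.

Consider each possible location of the cheque in turn.
If it is in either of envelopes 1 and 3 (prior 1/4 each): the presenter has 2 equally likely choices, so probability 1/2; weight (1/4)·(1/2) = 1/8 each.
If it is in envelope 2 (prior 1/4): the presenter opened envelope 2, so this case is ruled out; weight (1/4)·0 = 0.
If it is in envelope 4 (prior 1/4): the presenter has 3 equally likely choices, so probability 1/3; weight (1/4)·(1/3) = 1/12.
The weights sum to 1/3.
So P(the cheque in envelope 3 | the presenter opened envelope 2) = (1/8) / (1/3) = 3/8.

3/8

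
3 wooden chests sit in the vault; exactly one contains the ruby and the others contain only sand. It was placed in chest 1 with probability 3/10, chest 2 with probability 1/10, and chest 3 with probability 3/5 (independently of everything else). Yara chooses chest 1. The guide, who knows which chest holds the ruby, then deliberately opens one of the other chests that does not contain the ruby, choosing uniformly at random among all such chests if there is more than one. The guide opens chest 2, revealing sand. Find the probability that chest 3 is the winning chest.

4/5

Consider each possible location of the ruby in turn.
If it is in chest 1 (prior 3/10): the guide has 2 equally likely choices, so probability 1/2; weight (3/10)·(1/2) = 3/20.
If it is in chest 2 (prior 1/10): the guide opened chest 2, so this case is ruled out; weight (1/10)·0 = 0.
If it is in chest 3 (prior 3/5): the guide has no choice, probability 1; weight (3/5)·1 = 3/5.
The weights sum to 3/4.
So P(the ruby in chest 3 | the guide opened chest 2) = (3/5) / (3/4) = 4/5.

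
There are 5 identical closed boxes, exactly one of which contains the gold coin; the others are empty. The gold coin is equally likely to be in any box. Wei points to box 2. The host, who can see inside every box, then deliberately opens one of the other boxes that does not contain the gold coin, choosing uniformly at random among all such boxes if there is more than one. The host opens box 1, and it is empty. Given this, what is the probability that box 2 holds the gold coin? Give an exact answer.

1/5

Consider each possible location of the gold coin in turn.
If it is in box 1 (prior 1/5): the host opened box 1, so this case is ruled out; weight (1/5)·0 = 0.
If it is in box 2 (prior 1/5): the host has 4 equally likely choices, so probability 1/4; weight (1/5)·(1/4) = 1/20.
If it is in any of boxes 3, 4, and 5 (prior 1/5 each): the host has 3 equally likely choices, so probability 1/3; weight (1/5)·(1/3) = 1/15 each.
The weights sum to 1/4.
So P(the gold coin in box 2 | the host opened box 1) = (1/20) / (1/4) = 1/5.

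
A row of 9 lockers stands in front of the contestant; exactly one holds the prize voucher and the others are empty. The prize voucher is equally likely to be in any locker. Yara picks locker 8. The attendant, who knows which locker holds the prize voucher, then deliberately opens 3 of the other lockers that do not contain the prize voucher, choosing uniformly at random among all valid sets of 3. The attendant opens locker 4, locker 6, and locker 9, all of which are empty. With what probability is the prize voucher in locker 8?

1/9

Consider each possible location of the prize voucher in turn.
If it is in any of lockers 1, 2, 3, 5, and 7 (prior 1/9 each): the attendant has 35 equally likely choices, so probability 1/35; weight (1/9)·(1/35) = 1/315 each.
If it is in any of lockers 4, 6, and 9 (prior 1/9 each): that locker was opened and seen not to hold the prize — ruled out; weight (1/9)·0 = 0 each.
If it is in locker 8 (prior 1/9): the attendant has 56 equally likely choices, so probability 1/56; weight (1/9)·(1/56) = 1/504.
The weights sum to 1/56.
So P(the prize voucher in locker 8 | the attendant opened locker 4, locker 6, and locker 9) = (1/504) / (1/56) = 1/9.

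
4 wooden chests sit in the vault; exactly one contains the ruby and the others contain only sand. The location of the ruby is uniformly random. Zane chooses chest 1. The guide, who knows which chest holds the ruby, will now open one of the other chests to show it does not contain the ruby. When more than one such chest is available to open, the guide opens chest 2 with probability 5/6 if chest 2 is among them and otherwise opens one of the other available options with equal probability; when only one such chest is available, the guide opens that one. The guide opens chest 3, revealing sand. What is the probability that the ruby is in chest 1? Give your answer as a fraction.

Condition on the true location of the ruby.
If it is in chest 1 (prior 1/4): chest 2 is available but not opened; chest 3 gets probability (1 − 5/6)/2 = 1/12; weight (1/4)·(1/12) = 1/48.
If it is in chest 2 (prior 1/4): chest 2 holds the prize so is unavailable; the guide chooses uniformly among the 2 others, probability 1/2; weight (1/4)·(1/2) = 1/8.
If it is in chest 3 (prior 1/4): the guide opened chest 3, so this case is ruled out; weight (1/4)·0 = 0.
If it is in chest 4 (prior 1/4): chest 2 is available but not opened, probability 1/6; weight (1/4)·(1/6) = 1/24.
The weights sum to 3/16.
So P(the ruby in chest 1 | the guide opened chest 3) = (1/48) / (3/16) = 1/9.

1/9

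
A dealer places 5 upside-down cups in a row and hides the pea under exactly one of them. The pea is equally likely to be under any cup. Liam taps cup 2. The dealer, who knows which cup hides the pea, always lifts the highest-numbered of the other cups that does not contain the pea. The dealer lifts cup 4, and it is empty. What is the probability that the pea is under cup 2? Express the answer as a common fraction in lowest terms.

Condition on the true location of the pea.
If it is under any of cups 1, 2, and 3 (prior 1/5 each): the dealer would have opened cup 5 instead, probability 0; weight (1/5)·0 = 0 each.
If it is under cup 4 (prior 1/5): the dealer opened cup 4, so this case is ruled out; weight (1/5)·0 = 0.
If it is under cup 5 (prior 1/5): cup 4 is the highest-numbered option available, probability 1; weight (1/5)·1 = 1/5.
The weights sum to 1/5.
So P(the pea under cup 2 | the dealer opened cup 4) = 0 / (1/5) = 0.

0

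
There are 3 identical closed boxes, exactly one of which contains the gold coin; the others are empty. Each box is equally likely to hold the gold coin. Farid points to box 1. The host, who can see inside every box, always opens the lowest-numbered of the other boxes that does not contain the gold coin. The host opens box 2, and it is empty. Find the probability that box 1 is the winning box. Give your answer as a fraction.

1/2

Apply Bayes' rule, conditioning on where the gold coin actually is.
If it is in either of boxes 1 and 3 (prior 1/3 each): box 2 is the lowest-numbered option available, probability 1; weight (1/3)·1 = 1/3 each.
If it is in box 2 (prior 1/3): the host opened box 2, so this case is ruled out; weight (1/3)·0 = 0.
The weights sum to 2/3.
So P(the gold coin in box 1 | the host opened box 2) = (1/3) / (2/3) = 1/2.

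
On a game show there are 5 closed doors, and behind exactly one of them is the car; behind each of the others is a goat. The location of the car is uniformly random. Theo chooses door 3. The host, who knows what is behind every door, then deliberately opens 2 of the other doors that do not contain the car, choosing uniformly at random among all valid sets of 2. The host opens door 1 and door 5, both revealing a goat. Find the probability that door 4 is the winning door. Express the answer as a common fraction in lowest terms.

2/5

Apply Bayes' rule, conditioning on where the car actually is.
If it is behind either of doors 1 and 5 (prior 1/5 each): that door was opened and seen not to hold the prize — ruled out; weight (1/5)·0 = 0 each.
If it is behind either of doors 2 and 4 (prior 1/5 each): the host has 3 equally likely choices, so probability 1/3; weight (1/5)·(1/3) = 1/15 each.
If it is behind door 3 (prior 1/5): the host has 6 equally likely choices, so probability 1/6; weight (1/5)·(1/6) = 1/30.
The weights sum to 1/6.
So P(the car behind door 4 | the host opened door 1 and door 5) = (1/15) / (1/6) = 2/5.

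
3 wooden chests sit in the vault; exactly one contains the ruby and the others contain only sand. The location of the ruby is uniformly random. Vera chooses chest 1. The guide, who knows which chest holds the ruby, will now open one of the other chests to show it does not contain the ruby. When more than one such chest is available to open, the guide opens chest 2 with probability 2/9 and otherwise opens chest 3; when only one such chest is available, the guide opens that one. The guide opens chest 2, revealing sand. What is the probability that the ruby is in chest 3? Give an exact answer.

Consider each possible location of the ruby in turn.
If it is in chest 1 (prior 1/3): chest 2 is available, opened with probability 2/9; weight (1/3)·(2/9) = 2/27.
If it is in chest 2 (prior 1/3): the guide opened chest 2, so this case is ruled out; weight (1/3)·0 = 0.
If it is in chest 3 (prior 1/3): only chest 2 is available, probability 1; weight (1/3)·1 = 1/3.
The weights sum to 11/27.
So P(the ruby in chest 3 | the guide opened chest 2) = (1/3) / (11/27) = 9/11.

9/11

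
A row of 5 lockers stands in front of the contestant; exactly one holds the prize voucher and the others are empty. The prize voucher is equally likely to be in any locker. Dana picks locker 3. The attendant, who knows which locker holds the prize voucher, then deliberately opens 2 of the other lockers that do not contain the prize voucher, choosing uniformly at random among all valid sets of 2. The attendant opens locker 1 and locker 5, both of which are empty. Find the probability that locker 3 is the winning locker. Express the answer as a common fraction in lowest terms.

Condition on the true location of the prize voucher.
If it is in either of lockers 1 and 5 (prior 1/5 each): that locker was opened and seen not to hold the prize — ruled out; weight (1/5)·0 = 0 each.
If it is in either of lockers 2 and 4 (prior 1/5 each): the attendant has 3 equally likely choices, so probability 1/3; weight (1/5)·(1/3) = 1/15 each.
If it is in locker 3 (prior 1/5): the attendant has 6 equally likely choices, so probability 1/6; weight (1/5)·(1/6) = 1/30.
The weights sum to 1/6.
So P(the prize voucher in locker 3 | the attendant opened locker 1 and locker 5) = (1/30) / (1/6) = 1/5.

1/5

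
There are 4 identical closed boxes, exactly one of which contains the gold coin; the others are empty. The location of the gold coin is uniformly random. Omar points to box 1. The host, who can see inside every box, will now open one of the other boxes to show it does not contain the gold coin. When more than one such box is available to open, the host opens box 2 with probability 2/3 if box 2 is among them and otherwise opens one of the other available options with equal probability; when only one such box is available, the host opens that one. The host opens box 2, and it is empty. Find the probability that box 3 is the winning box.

Apply Bayes' rule, conditioning on where the gold coin actually is.
If it is in any of boxes 1, 3, and 4 (prior 1/4 each): box 2 is available, opened with probability 2/3; weight (1/4)·(2/3) = 1/6 each.
If it is in box 2 (prior 1/4): the host opened box 2, so this case is ruled out; weight (1/4)·0 = 0.
The weights sum to 1/2.
So P(the gold coin in box 3 | the host opened box 2) = (1/6) / (1/2) = 1/3.

1/3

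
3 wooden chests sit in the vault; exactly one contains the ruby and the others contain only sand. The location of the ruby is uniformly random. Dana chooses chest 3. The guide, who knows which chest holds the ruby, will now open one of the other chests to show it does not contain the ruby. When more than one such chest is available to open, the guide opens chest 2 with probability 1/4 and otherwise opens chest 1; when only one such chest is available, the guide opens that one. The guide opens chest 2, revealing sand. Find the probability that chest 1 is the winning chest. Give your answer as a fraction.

4/5

Consider each possible location of the ruby in turn.
If it is in chest 1 (prior 1/3): only chest 2 is available, probability 1; weight (1/3)·1 = 1/3.
If it is in chest 2 (prior 1/3): the guide opened chest 2, so this case is ruled out; weight (1/3)·0 = 0.
If it is in chest 3 (prior 1/3): chest 2 is available, opened with probability 1/4; weight (1/3)·(1/4) = 1/12.
The weights sum to 5/12.
So P(the ruby in chest 1 | the guide opened chest 2) = (1/3) / (5/12) = 4/5.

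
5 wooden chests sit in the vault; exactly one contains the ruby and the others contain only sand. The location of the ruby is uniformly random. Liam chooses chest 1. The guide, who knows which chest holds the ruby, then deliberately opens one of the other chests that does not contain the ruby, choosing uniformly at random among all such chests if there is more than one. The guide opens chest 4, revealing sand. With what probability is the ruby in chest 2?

Apply Bayes' rule, conditioning on where the ruby actually is.
If it is in chest 1 (prior 1/5): the guide has 4 equally likely choices, so probability 1/4; weight (1/5)·(1/4) = 1/20.
If it is in any of chests 2, 3, and 5 (prior 1/5 each): the guide has 3 equally likely choices, so probability 1/3; weight (1/5)·(1/3) = 1/15 each.
If it is in chest 4 (prior 1/5): the guide opened chest 4, so this case is ruled out; weight (1/5)·0 = 0.
The weights sum to 1/4.
So P(the ruby in chest 2 | the guide opened chest 4) = (1/15) / (1/4) = 4/15.

4/15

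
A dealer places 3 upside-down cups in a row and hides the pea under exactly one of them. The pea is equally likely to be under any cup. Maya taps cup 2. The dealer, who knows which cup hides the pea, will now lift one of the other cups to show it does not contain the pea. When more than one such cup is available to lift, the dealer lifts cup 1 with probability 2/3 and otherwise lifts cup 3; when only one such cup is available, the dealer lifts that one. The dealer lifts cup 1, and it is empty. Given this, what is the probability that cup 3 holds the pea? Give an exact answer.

Condition on the true location of the pea.
If it is under cup 1 (prior 1/3): the dealer opened cup 1, so this case is ruled out; weight (1/3)·0 = 0.
If it is under cup 2 (prior 1/3): cup 1 is available, opened with probability 2/3; weight (1/3)·(2/3) = 2/9.
If it is under cup 3 (prior 1/3): only cup 1 is available, probability 1; weight (1/3)·1 = 1/3.
The weights sum to 5/9.
So P(the pea under cup 3 | the dealer opened cup 1) = (1/3) / (5/9) = 3/5.

3/5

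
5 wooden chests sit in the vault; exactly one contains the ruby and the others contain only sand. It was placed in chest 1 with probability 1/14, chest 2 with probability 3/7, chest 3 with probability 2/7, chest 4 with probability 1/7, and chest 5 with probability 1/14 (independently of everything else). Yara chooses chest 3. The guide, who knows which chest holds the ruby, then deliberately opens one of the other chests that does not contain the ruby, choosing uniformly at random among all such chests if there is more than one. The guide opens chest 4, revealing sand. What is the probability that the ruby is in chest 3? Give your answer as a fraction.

Condition on the true location of the ruby.
If it is in either of chests 1 and 5 (prior 1/14 each): the guide has 3 equally likely choices, so probability 1/3; weight (1/14)·(1/3) = 1/42 each.
If it is in chest 2 (prior 3/7): the guide has 3 equally likely choices, so probability 1/3; weight (3/7)·(1/3) = 1/7.
If it is in chest 3 (prior 2/7): the guide has 4 equally likely choices, so probability 1/4; weight (2/7)·(1/4) = 1/14.
If it is in chest 4 (prior 1/7): the guide opened chest 4, so this case is ruled out; weight (1/7)·0 = 0.
The weights sum to 11/42.
So P(the ruby in chest 3 | the guide opened chest 4) = (1/14) / (11/42) = 3/11.

3/11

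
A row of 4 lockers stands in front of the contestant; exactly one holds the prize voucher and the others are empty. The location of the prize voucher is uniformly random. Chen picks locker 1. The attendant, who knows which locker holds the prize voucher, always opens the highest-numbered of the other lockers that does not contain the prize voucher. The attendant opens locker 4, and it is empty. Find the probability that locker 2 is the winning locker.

1/3

Apply Bayes' rule, conditioning on where the prize voucher actually is.
If it is in any of lockers 1, 2, and 3 (prior 1/4 each): locker 4 is the highest-numbered option available, probability 1; weight (1/4)·1 = 1/4 each.
If it is in locker 4 (prior 1/4): the attendant opened locker 4, so this case is ruled out; weight (1/4)·0 = 0.
The weights sum to 3/4.
So P(the prize voucher in locker 2 | the attendant opened locker 4) = (1/4) / (3/4) = 1/3.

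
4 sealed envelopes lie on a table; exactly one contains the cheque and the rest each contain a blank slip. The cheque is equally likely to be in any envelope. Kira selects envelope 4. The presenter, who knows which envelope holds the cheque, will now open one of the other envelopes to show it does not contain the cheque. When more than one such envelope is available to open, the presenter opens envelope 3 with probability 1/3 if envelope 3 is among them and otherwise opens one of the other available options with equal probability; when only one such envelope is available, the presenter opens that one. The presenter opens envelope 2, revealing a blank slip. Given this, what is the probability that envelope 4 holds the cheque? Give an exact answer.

2/9

Apply Bayes' rule, conditioning on where the cheque actually is.
If it is in envelope 1 (prior 1/4): envelope 3 is available but not opened, probability 2/3; weight (1/4)·(2/3) = 1/6.
If it is in envelope 2 (prior 1/4): the presenter opened envelope 2, so this case is ruled out; weight (1/4)·0 = 0.
If it is in envelope 3 (prior 1/4): envelope 3 holds the prize so is unavailable; the presenter chooses uniformly among the 2 others, probability 1/2; weight (1/4)·(1/2) = 1/8.
If it is in envelope 4 (prior 1/4): envelope 3 is available but not opened; envelope 2 gets probability (1 − 1/3)/2 = 1/3; weight (1/4)·(1/3) = 1/12.
The weights sum to 3/8.
So P(the cheque in envelope 4 | the presenter opened envelope 2) = (1/12) / (3/8) = 2/9.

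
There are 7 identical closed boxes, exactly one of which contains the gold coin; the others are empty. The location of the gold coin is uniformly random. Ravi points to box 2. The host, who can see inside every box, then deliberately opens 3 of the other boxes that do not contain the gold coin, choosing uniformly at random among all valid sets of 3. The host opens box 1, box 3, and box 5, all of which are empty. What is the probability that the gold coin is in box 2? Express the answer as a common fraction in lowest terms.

1/7

Consider each possible location of the gold coin in turn.
If it is in any of boxes 1, 3, and 5 (prior 1/7 each): that box was opened and seen not to hold the prize — ruled out; weight (1/7)·0 = 0 each.
If it is in box 2 (prior 1/7): the host has 20 equally likely choices, so probability 1/20; weight (1/7)·(1/20) = 1/140.
If it is in any of boxes 4, 6, and 7 (prior 1/7 each): the host has 10 equally likely choices, so probability 1/10; weight (1/7)·(1/10) = 1/70 each.
The weights sum to 1/20.
So P(the gold coin in box 2 | the host opened box 1, box 3, and box 5) = (1/140) / (1/20) = 1/7.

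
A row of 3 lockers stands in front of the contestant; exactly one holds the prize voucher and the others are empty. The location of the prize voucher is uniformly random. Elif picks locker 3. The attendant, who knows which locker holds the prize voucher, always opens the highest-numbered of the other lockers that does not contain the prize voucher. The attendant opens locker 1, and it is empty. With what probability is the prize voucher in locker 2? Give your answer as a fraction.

Apply Bayes' rule, conditioning on where the prize voucher actually is.
If it is in locker 1 (prior 1/3): the attendant opened locker 1, so this case is ruled out; weight (1/3)·0 = 0.
If it is in locker 2 (prior 1/3): locker 1 is the highest-numbered option available, probability 1; weight (1/3)·1 = 1/3.
If it is in locker 3 (prior 1/3): the attendant would have opened locker 2 instead, probability 0; weight (1/3)·0 = 0.
The weights sum to 1/3.
So P(the prize voucher in locker 2 | the attendant opened locker 1) = (1/3) / (1/3) = 1.

1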